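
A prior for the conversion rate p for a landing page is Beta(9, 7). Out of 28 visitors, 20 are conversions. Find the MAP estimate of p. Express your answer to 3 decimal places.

p̂_MAP = 0.667

Prior: Beta(9, 7).
Data: 20 successes in 28 trials. The binomial likelihood contributes p^20(1−p)^8, so the posterior is Beta(9+20, 7+8) = Beta(29, 15).
For Beta(a, b) with a, b > 1 the mode is (a−1)/(a+b−2) = 28/42 ≈ 0.667.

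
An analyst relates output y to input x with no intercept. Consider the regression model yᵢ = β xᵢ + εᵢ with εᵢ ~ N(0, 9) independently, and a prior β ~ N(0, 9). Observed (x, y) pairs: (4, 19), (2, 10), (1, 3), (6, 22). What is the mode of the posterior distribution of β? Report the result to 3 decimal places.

log p(β | y) = −Σ(yᵢ − βxᵢ)²/(2·9) − β²/(2·9) + const.
Setting the derivative to zero: Σxᵢ(yᵢ − βxᵢ)/9 − β/9 = 0, so β = Σxᵢyᵢ / (Σxᵢ² + σ²/τ²).
Σxᵢyᵢ = 4·19 + 2·10 + 1·3 + 6·22 = 231; Σxᵢ² = 57; σ²/τ² = 1.
β̂_MAP = 231 / (57 + 1) = 231/58 ≈ 3.983.

β̂_MAP = 3.983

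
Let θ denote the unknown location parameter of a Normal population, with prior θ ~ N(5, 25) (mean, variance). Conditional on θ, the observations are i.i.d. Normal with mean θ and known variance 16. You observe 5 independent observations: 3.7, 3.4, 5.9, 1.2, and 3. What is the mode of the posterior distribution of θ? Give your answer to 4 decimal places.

n = 5; x̄ = (3.7 + 3.4 + 5.9 + 1.2 + 3)/5 = 17.2/5 = 3.44.
For a Normal prior and Normal likelihood with known variance, the posterior is Normal; its mode equals its mean, the precision-weighted average.
Prior precision 1/σ₀² = 1/25 = 0.04; data precision n/σ² = 5/16 = 0.3125.
θ̂ = (0.04·5 + 0.3125·3.44) / (0.04 + 0.3125) = 1.275/0.3525 = 170/47 ≈ 3.6170.

θ̂_MAP = 3.6170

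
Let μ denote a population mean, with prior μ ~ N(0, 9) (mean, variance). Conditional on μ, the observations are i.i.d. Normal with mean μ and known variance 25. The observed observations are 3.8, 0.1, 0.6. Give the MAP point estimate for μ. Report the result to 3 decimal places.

μ̂_MAP = 0.779

n = 3; x̄ = (3.8 + 0.1 + 0.6)/3 = 4.5/3 = 1.5.
For a Normal prior and Normal likelihood with known variance, the posterior is Normal; its mode equals its mean, the precision-weighted average.
Prior precision 1/σ₀² = 1/9; data precision n/σ² = 3/25 = 0.12.
μ̂ = ((1/9)·0 + 0.12·1.5) / (1/9 + 0.12) = 0.18/(52/225) = 81/104 ≈ 0.779.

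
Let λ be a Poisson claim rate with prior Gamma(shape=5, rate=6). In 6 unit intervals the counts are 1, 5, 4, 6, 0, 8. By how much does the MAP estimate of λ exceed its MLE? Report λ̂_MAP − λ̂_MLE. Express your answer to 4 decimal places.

MAP − MLE = -1.6667

Σxᵢ = 24. Posterior is Gamma(29, 12); MAP = (29−1)/12 = 28/12 ≈ 2.33333.
MLE = x̄ = 24/6 ≈ 4.00000.
Difference = 28/12 − 24/6 = -5/3 ≈ -1.6667.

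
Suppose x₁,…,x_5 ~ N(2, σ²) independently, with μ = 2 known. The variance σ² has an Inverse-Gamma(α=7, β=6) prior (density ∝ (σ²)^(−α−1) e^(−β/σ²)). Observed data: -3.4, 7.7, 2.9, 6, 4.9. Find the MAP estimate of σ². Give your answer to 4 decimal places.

σ̂²_MAP = 4.7081

Sum of squared deviations about the known mean: SS = (-3.4−2)² + (7.7−2)² + (2.9−2)² + (6−2)² + (4.9−2)² = 86.87.
The Normal likelihood contributes (σ²)^(−n/2) exp(−SS/(2σ²)), so the posterior is Inverse-Gamma(α + n/2, β + SS/2) = Inverse-Gamma(9.5, 49.435).
The mode of Inverse-Gamma(a, b) is b/(a+1) = 49.435/10.5 ≈ 4.7081.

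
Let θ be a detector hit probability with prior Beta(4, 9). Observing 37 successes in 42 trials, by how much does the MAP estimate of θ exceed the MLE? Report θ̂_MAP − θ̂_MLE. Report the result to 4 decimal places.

MAP − MLE = -0.1262

Posterior is Beta(41, 14); MAP = (41−1)/(55−2) = 40/53 ≈ 0.75472.
MLE ignores the prior: θ̂_MLE = k/n = 37/42 ≈ 0.88095.
Difference = 40/53 − 37/42 = -281/2226 ≈ -0.1262.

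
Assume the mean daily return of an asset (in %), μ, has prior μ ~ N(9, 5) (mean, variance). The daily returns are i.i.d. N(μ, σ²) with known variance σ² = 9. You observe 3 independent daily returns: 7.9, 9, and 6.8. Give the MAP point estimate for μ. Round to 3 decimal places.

n = 3; x̄ = (7.9 + 9 + 6.8)/3 = 23.7/3 = 7.9.
For a Normal prior and Normal likelihood with known variance, the posterior is Normal; its mode equals its mean, the precision-weighted average.
Prior precision 1/σ₀² = 1/5 = 0.2; data precision n/σ² = 3/9 = 1/3.
μ̂ = (0.2·9 + (1/3)·7.9) / (0.2 + 1/3) = (133/30)/(8/15) = 8.3125 ≈ 8.313.

μ̂_MAP = 8.313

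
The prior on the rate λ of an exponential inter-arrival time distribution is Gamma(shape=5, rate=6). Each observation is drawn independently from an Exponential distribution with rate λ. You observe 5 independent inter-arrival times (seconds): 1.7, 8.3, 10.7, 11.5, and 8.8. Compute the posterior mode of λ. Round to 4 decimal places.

The Exponential(rate=λ) likelihood is ∝ λ^n e^(−λΣtᵢ). Here n = 5 and Σtᵢ = 1.7 + 8.3 + 10.7 + 11.5 + 8.8 = 41.
Posterior ∝ λ^4e^(−6λ) · λ^5e^(−41λ) = λ^9e^(−47λ), i.e. Gamma(10, 47).
Mode = (a−1)/b = 9/47 ≈ 0.1915.

λ̂_MAP = 0.1915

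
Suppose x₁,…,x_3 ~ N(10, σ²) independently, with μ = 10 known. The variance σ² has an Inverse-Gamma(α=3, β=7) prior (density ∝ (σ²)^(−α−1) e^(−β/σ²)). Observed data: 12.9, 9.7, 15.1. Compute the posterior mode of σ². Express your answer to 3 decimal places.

Sum of squared deviations about the known mean: SS = (12.9−10)² + (9.7−10)² + (15.1−10)² = 34.51.
The Normal likelihood contributes (σ²)^(−n/2) exp(−SS/(2σ²)), so the posterior is Inverse-Gamma(α + n/2, β + SS/2) = Inverse-Gamma(4.5, 24.255).
The mode of Inverse-Gamma(a, b) is b/(a+1) = 24.255/5.5 ≈ 4.410.

σ̂²_MAP = 4.410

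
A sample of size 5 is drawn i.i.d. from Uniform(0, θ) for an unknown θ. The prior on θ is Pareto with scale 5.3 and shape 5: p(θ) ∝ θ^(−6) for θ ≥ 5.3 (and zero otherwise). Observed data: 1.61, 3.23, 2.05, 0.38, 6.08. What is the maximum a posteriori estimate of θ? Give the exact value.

θ̂_MAP = 6.08

The Uniform(0, θ) likelihood is θ^(−n) for θ ≥ max(xᵢ), zero otherwise. Here max(xᵢ) = 6.08.
Posterior ∝ θ^(−6) · θ^(−5) = θ^(−11) on θ ≥ max(5.3, 6.08) = 6.08.
This density is strictly decreasing in θ, so the posterior mode lies at the lower boundary of the support.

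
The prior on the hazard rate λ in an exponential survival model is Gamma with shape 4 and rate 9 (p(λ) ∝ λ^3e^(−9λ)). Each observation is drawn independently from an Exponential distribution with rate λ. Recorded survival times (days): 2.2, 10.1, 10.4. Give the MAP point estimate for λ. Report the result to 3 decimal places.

The Exponential(rate=λ) likelihood is ∝ λ^n e^(−λΣtᵢ). Here n = 3 and Σtᵢ = 2.2 + 10.1 + 10.4 = 22.7.
Posterior ∝ λ^3e^(−9λ) · λ^3e^(−22.7λ) = λ^6e^(−31.7λ), i.e. Gamma(7, 31.7).
Mode = (a−1)/b = 6/31.7 ≈ 0.189.

λ̂_MAP = 0.189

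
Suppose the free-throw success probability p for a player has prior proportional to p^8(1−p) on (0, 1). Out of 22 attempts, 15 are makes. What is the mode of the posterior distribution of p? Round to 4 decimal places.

p̂_MAP = 0.7419

The prior density ∝ p^8(1−p)^1 is the kernel of Beta(9, 2).
Data: 15 successes in 22 trials. The binomial likelihood contributes p^15(1−p)^7, so the posterior is Beta(9+15, 2+7) = Beta(24, 9).
For Beta(a, b) with a, b > 1 the mode is (a−1)/(a+b−2) = 23/31 ≈ 0.7419.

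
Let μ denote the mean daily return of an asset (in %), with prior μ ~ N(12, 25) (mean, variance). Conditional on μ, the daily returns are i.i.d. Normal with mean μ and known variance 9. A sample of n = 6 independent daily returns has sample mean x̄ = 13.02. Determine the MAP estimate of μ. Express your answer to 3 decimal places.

n = 6, x̄ = 13.02.
For a Normal prior and Normal likelihood with known variance, the posterior is Normal; its mode equals its mean, the precision-weighted average.
Prior precision 1/σ₀² = 1/25 = 0.04; data precision n/σ² = 6/9 = 2/3.
μ̂ = (0.04·12 + (2/3)·13.02) / (0.04 + 2/3) = 9.16/(53/75) = 687/53 ≈ 12.962.

μ̂_MAP = 12.962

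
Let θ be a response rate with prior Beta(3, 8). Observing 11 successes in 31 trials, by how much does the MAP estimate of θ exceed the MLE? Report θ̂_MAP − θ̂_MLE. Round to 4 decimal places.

Posterior is Beta(14, 28); MAP = (14−1)/(42−2) = 13/40 ≈ 0.32500.
MLE ignores the prior: θ̂_MLE = k/n = 11/31 ≈ 0.35484.
Difference = 13/40 − 11/31 = -37/1240 ≈ -0.0298.

MAP − MLE = -0.0298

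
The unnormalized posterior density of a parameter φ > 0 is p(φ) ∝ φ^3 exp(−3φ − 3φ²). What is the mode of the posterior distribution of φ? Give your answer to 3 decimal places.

φ̂_MAP = 0.500

ℓ'(φ) = 3/φ − 3 − 6φ. Setting this to zero and multiplying by φ: 6φ² + 3φ − 3 = 0.
φ = (−3 + √(3² + 4·6·3)) / (2·6) = (−3 + √81) / 12 = (−3 + 9)/12 = 1/2.
ℓ''(φ) = −3/φ² − 6 < 0, confirming a maximum.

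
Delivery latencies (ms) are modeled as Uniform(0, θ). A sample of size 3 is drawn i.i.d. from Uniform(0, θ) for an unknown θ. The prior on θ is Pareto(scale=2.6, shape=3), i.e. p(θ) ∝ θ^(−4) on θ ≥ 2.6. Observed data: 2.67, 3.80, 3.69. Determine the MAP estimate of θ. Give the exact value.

The Uniform(0, θ) likelihood is θ^(−n) for θ ≥ max(xᵢ), zero otherwise. Here max(xᵢ) = 3.80.
Posterior ∝ θ^(−4) · θ^(−3) = θ^(−7) on θ ≥ max(2.6, 3.80) = 3.80.
This density is strictly decreasing in θ, so the posterior mode lies at the lower boundary of the support.

θ̂_MAP = 3.80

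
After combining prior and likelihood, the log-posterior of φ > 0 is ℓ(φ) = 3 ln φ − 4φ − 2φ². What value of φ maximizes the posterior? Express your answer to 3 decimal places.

φ̂_MAP = 0.500

ℓ'(φ) = 3/φ − 4 − 4φ. Setting this to zero and multiplying by φ: 4φ² + 4φ − 3 = 0.
φ = (−4 + √(4² + 4·4·3)) / (2·4) = (−4 + √64) / 8 = (−4 + 8)/8 = 1/2.
ℓ''(φ) = −3/φ² − 4 < 0, confirming a maximum.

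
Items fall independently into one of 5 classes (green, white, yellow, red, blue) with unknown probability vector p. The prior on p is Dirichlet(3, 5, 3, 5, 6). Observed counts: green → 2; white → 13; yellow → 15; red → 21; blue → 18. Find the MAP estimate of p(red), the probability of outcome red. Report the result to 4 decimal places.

The posterior is Dirichlet(αᵢ + nᵢ) = Dirichlet(5, 18, 18, 26, 24).
For a Dirichlet(a₁,…,a_K) with all aᵢ > 1, the mode has j-th component (aⱼ − 1)/(Σaᵢ − K).
Here Σaᵢ = 91 and K = 5, so p(red) = (26 − 1)/(91 − 5) = 25/86 ≈ 0.2907.

MAP estimate of p(red) = 0.2907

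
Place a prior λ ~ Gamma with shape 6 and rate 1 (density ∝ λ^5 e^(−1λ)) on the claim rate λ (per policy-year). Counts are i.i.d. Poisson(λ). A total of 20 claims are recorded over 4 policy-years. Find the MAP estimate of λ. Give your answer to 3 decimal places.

λ̂_MAP = 5.000

Σxᵢ = 20, n = 4.
Posterior ∝ λ^5e^(−1λ) · λ^20e^(−4λ) = λ^25e^(−5λ), i.e. Gamma(shape=26, rate=5).
The mode of a Gamma(a, b) with a ≥ 1 (shape–rate) is (a−1)/b = 25/5 ≈ 5.000.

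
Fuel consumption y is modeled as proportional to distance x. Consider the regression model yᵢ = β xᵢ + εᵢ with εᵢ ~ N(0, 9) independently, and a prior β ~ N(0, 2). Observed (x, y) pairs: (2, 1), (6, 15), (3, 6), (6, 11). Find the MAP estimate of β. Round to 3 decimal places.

β̂_MAP = 1.966

log p(β | y) = −Σ(yᵢ − βxᵢ)²/(2·9) − β²/(2·2) + const.
Setting the derivative to zero: Σxᵢ(yᵢ − βxᵢ)/9 − β/2 = 0, so β = Σxᵢyᵢ / (Σxᵢ² + σ²/τ²).
Σxᵢyᵢ = 2·1 + 6·15 + 3·6 + 6·11 = 176; Σxᵢ² = 85; σ²/τ² = 4.5.
β̂_MAP = 176 / (85 + 4.5) = 176/89.5 ≈ 1.966.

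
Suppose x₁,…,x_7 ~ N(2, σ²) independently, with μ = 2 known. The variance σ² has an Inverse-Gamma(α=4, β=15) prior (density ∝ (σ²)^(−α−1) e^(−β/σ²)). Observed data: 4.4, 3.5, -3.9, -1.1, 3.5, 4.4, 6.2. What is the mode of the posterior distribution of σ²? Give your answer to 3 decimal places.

Sum of squared deviations about the known mean: SS = (4.4−2)² + (3.5−2)² + (-3.9−2)² + (-1.1−2)² + (3.5−2)² + (4.4−2)² + (6.2−2)² = 78.08.
The Normal likelihood contributes (σ²)^(−n/2) exp(−SS/(2σ²)), so the posterior is Inverse-Gamma(α + n/2, β + SS/2) = Inverse-Gamma(7.5, 54.04).
The mode of Inverse-Gamma(a, b) is b/(a+1) = 54.04/8.5 ≈ 6.358.

σ̂²_MAP = 6.358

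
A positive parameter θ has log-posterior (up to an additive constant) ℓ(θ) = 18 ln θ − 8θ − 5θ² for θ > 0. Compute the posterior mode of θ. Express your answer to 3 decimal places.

θ̂_MAP = 1.000

ℓ'(θ) = 18/θ − 8 − 10θ. Setting this to zero and multiplying by θ: 10θ² + 8θ − 18 = 0.
θ = (−8 + √(8² + 4·10·18)) / (2·10) = (−8 + √784) / 20 = (−8 + 28)/20 = 1.
ℓ''(θ) = −18/θ² − 10 < 0, confirming a maximum.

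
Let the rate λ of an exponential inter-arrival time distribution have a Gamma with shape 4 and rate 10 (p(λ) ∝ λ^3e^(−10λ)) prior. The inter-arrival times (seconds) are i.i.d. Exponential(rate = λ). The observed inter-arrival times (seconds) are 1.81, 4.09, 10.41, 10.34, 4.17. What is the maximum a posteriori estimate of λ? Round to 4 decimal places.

λ̂_MAP = 0.1960

The Exponential(rate=λ) likelihood is ∝ λ^n e^(−λΣtᵢ). Here n = 5 and Σtᵢ = 1.81 + 4.09 + 10.41 + 10.34 + 4.17 = 30.82.
Posterior ∝ λ^3e^(−10λ) · λ^5e^(−30.82λ) = λ^8e^(−40.82λ), i.e. Gamma(9, 40.82).
Mode = (a−1)/b = 8/40.82 ≈ 0.1960.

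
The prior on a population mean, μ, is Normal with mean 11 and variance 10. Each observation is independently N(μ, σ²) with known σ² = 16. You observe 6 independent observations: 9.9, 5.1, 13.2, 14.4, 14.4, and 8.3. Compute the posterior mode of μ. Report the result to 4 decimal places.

μ̂_MAP = 10.9079

n = 6; x̄ = (9.9 + 5.1 + 13.2 + 14.4 + 14.4 + 8.3)/6 = 65.3/6 = 653/60 ≈ 10.8833.
For a Normal prior and Normal likelihood with known variance, the posterior is Normal; its mode equals its mean, the precision-weighted average.
Prior precision 1/σ₀² = 1/10 = 0.1; data precision n/σ² = 6/16 = 0.375.
μ̂ = (0.1·11 + 0.375·(653/60)) / (0.1 + 0.375) = 5.18125/0.475 = 829/76 ≈ 10.9079.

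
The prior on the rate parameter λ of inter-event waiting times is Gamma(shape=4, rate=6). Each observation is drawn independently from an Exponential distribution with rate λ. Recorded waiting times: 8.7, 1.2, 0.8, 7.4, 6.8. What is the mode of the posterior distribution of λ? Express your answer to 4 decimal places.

The Exponential(rate=λ) likelihood is ∝ λ^n e^(−λΣtᵢ). Here n = 5 and Σtᵢ = 8.7 + 1.2 + 0.8 + 7.4 + 6.8 = 24.9.
Posterior ∝ λ^3e^(−6λ) · λ^5e^(−24.9λ) = λ^8e^(−30.9λ), i.e. Gamma(9, 30.9).
Mode = (a−1)/b = 8/30.9 ≈ 0.2589.

λ̂_MAP = 0.2589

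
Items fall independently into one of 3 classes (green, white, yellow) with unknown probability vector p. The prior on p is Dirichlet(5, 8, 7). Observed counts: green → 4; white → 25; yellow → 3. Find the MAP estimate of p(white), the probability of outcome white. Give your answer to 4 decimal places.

MAP estimate of p(white) = 0.6531

The posterior is Dirichlet(αᵢ + nᵢ) = Dirichlet(9, 33, 10).
For a Dirichlet(a₁,…,a_K) with all aᵢ > 1, the mode has j-th component (aⱼ − 1)/(Σaᵢ − K).
Here Σaᵢ = 52 and K = 3, so p(white) = (33 − 1)/(52 − 3) = 32/49 ≈ 0.6531.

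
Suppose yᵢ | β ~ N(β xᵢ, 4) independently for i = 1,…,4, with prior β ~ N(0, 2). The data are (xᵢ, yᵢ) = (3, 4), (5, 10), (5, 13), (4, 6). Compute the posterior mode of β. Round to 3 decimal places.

log p(β | y) = −Σ(yᵢ − βxᵢ)²/(2·4) − β²/(2·2) + const.
Setting the derivative to zero: Σxᵢ(yᵢ − βxᵢ)/4 − β/2 = 0, so β = Σxᵢyᵢ / (Σxᵢ² + σ²/τ²).
Σxᵢyᵢ = 3·4 + 5·10 + 5·13 + 4·6 = 151; Σxᵢ² = 75; σ²/τ² = 2.
β̂_MAP = 151 / (75 + 2) = 151/77 ≈ 1.961.

β̂_MAP = 1.961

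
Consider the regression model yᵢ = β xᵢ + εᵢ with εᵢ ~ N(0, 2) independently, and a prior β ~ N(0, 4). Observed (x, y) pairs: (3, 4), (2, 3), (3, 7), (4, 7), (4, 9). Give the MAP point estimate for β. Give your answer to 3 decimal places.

β̂_MAP = 1.890

log p(β | y) = −Σ(yᵢ − βxᵢ)²/(2·2) − β²/(2·4) + const.
Setting the derivative to zero: Σxᵢ(yᵢ − βxᵢ)/2 − β/4 = 0, so β = Σxᵢyᵢ / (Σxᵢ² + σ²/τ²).
Σxᵢyᵢ = 3·4 + 2·3 + 3·7 + 4·7 + 4·9 = 103; Σxᵢ² = 54; σ²/τ² = 0.5.
β̂_MAP = 103 / (54 + 0.5) = 103/54.5 ≈ 1.890.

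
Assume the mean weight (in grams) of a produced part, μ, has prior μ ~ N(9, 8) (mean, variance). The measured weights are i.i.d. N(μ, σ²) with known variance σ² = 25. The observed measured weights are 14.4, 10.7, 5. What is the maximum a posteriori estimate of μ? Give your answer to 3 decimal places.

μ̂_MAP = 9.506

n = 3; x̄ = (14.4 + 10.7 + 5)/3 = 30.1/3 = 301/30 ≈ 10.0333.
For a Normal prior and Normal likelihood with known variance, the posterior is Normal; its mode equals its mean, the precision-weighted average.
Prior precision 1/σ₀² = 1/8 = 0.125; data precision n/σ² = 3/25 = 0.12.
μ̂ = (0.125·9 + 0.12·(301/30)) / (0.125 + 0.12) = 2.329/0.245 = 2329/245 ≈ 9.506.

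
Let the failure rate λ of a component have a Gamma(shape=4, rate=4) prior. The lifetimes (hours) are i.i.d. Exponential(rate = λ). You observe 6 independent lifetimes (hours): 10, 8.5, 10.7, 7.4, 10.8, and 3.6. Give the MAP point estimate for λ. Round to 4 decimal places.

The Exponential(rate=λ) likelihood is ∝ λ^n e^(−λΣtᵢ). Here n = 6 and Σtᵢ = 10 + 8.5 + 10.7 + 7.4 + 10.8 + 3.6 = 51.
Posterior ∝ λ^3e^(−4λ) · λ^6e^(−51λ) = λ^9e^(−55λ), i.e. Gamma(10, 55).
Mode = (a−1)/b = 9/55 ≈ 0.1636.

λ̂_MAP = 0.1636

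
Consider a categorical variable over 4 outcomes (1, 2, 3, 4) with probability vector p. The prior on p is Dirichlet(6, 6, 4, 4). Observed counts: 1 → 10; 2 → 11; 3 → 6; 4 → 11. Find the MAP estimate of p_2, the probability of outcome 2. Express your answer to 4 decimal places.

The posterior is Dirichlet(αᵢ + nᵢ) = Dirichlet(16, 17, 10, 15).
For a Dirichlet(a₁,…,a_K) with all aᵢ > 1, the mode has j-th component (aⱼ − 1)/(Σaᵢ − K).
Here Σaᵢ = 58 and K = 4, so p_2 = (17 − 1)/(58 − 4) = 16/54 ≈ 0.2963.

MAP estimate: 0.2963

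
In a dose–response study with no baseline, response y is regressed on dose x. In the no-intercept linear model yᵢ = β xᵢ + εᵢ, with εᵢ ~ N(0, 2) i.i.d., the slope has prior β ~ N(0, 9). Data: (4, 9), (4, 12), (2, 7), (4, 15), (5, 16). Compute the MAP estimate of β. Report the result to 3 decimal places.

log p(β | y) = −Σ(yᵢ − βxᵢ)²/(2·2) − β²/(2·9) + const.
Setting the derivative to zero: Σxᵢ(yᵢ − βxᵢ)/2 − β/9 = 0, so β = Σxᵢyᵢ / (Σxᵢ² + σ²/τ²).
Σxᵢyᵢ = 4·9 + 4·12 + 2·7 + 4·15 + 5·16 = 238; Σxᵢ² = 77; σ²/τ² = 2/9.
β̂_MAP = 238 / (77 + 2/9) = 238/(695/9) = 2142/695 ≈ 3.082.

β̂_MAP = 3.082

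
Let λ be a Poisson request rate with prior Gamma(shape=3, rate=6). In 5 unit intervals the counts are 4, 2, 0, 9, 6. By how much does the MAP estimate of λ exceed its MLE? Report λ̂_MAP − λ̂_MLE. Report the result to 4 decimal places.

Σxᵢ = 21. Posterior is Gamma(24, 11); MAP = (24−1)/11 = 23/11 ≈ 2.09091.
MLE = x̄ = 21/5 ≈ 4.20000.
Difference = 23/11 − 21/5 = -116/55 ≈ -2.1091.

MAP − MLE = -2.1091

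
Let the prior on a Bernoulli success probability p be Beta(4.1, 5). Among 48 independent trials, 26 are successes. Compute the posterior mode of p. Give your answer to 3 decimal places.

p̂_MAP = 0.528

Prior: Beta(4.1, 5).
Data: 26 successes in 48 trials. The binomial likelihood contributes p^26(1−p)^22, so the posterior is Beta(4.1+26, 5+22) = Beta(30.1, 27).
For Beta(a, b) with a, b > 1 the mode is (a−1)/(a+b−2) = 29.1/55.1 ≈ 0.528.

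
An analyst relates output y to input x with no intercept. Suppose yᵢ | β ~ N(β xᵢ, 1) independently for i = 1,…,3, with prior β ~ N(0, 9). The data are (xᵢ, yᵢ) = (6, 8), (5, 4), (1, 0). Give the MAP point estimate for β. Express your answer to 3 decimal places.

β̂_MAP = 1.095

log p(β | y) = −Σ(yᵢ − βxᵢ)²/(2·1) − β²/(2·9) + const.
Setting the derivative to zero: Σxᵢ(yᵢ − βxᵢ)/1 − β/9 = 0, so β = Σxᵢyᵢ / (Σxᵢ² + σ²/τ²).
Σxᵢyᵢ = 6·8 + 5·4 + 1·0 = 68; Σxᵢ² = 62; σ²/τ² = 1/9.
β̂_MAP = 68 / (62 + 1/9) = 68/(559/9) = 612/559 ≈ 1.095.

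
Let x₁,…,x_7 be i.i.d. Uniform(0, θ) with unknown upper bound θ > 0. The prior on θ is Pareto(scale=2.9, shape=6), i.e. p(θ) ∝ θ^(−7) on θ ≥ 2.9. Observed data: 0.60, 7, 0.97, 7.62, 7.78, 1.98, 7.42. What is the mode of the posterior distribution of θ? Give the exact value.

The Uniform(0, θ) likelihood is θ^(−n) for θ ≥ max(xᵢ), zero otherwise. Here max(xᵢ) = 7.78.
Posterior ∝ θ^(−7) · θ^(−7) = θ^(−14) on θ ≥ max(2.9, 7.78) = 7.78.
This density is strictly decreasing in θ, so the posterior mode lies at the lower boundary of the support.

θ̂_MAP = 7.78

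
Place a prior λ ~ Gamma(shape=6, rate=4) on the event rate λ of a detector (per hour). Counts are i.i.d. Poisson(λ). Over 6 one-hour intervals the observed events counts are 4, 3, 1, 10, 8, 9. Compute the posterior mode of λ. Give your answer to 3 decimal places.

λ̂_MAP = 4.000

Σxᵢ = 4+3+1+10+8+9 = 35, with n = 6.
Posterior ∝ λ^5e^(−4λ) · λ^35e^(−6λ) = λ^40e^(−10λ), i.e. Gamma(shape=41, rate=10).
The mode of a Gamma(a, b) with a ≥ 1 (shape–rate) is (a−1)/b = 40/10 ≈ 4.000.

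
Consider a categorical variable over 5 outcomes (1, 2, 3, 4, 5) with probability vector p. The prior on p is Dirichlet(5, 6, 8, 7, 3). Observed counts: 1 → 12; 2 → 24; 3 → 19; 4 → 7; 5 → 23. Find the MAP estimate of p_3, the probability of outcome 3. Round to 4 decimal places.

The posterior is Dirichlet(αᵢ + nᵢ) = Dirichlet(17, 30, 27, 14, 26).
For a Dirichlet(a₁,…,a_K) with all aᵢ > 1, the mode has j-th component (aⱼ − 1)/(Σaᵢ − K).
Here Σaᵢ = 114 and K = 5, so p_3 = (27 − 1)/(114 − 5) = 26/109 ≈ 0.2385.

MAP estimate: 0.2385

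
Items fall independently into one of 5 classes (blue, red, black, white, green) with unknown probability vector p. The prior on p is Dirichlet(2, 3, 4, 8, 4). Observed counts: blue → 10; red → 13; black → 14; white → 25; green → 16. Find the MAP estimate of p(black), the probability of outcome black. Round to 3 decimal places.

The posterior is Dirichlet(αᵢ + nᵢ) = Dirichlet(12, 16, 18, 33, 20).
For a Dirichlet(a₁,…,a_K) with all aᵢ > 1, the mode has j-th component (aⱼ − 1)/(Σaᵢ − K).
Here Σaᵢ = 99 and K = 5, so p(black) = (18 − 1)/(99 − 5) = 17/94 ≈ 0.181.

MAP estimate of p(black) = 0.181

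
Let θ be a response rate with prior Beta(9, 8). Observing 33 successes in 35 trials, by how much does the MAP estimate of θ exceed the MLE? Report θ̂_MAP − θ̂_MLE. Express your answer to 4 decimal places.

MAP − MLE = -0.1229

Posterior is Beta(42, 10); MAP = (42−1)/(52−2) = 41/50 ≈ 0.82000.
MLE ignores the prior: θ̂_MLE = k/n = 33/35 ≈ 0.94286.
Difference = 41/50 − 33/35 = -43/350 ≈ -0.1229.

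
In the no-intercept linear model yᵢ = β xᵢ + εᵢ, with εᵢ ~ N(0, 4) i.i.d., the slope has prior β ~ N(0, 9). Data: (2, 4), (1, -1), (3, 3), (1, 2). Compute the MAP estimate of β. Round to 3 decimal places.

log p(β | y) = −Σ(yᵢ − βxᵢ)²/(2·4) − β²/(2·9) + const.
Setting the derivative to zero: Σxᵢ(yᵢ − βxᵢ)/4 − β/9 = 0, so β = Σxᵢyᵢ / (Σxᵢ² + σ²/τ²).
Σxᵢyᵢ = 2·4 + 1·(-1) + 3·3 + 1·2 = 18; Σxᵢ² = 15; σ²/τ² = 4/9.
β̂_MAP = 18 / (15 + 4/9) = 18/(139/9) = 162/139 ≈ 1.165.

β̂_MAP = 1.165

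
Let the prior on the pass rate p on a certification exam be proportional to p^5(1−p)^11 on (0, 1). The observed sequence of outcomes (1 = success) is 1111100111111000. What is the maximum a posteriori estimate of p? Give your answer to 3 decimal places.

The prior density ∝ p^5(1−p)^11 is the kernel of Beta(6, 12).
Data: 11 successes in 16 trials (from the sequence). The binomial likelihood contributes p^11(1−p)^5, so the posterior is Beta(6+11, 12+5) = Beta(17, 17).
For Beta(a, b) with a, b > 1 the mode is (a−1)/(a+b−2) = 16/32 ≈ 0.500.

p̂_MAP = 0.500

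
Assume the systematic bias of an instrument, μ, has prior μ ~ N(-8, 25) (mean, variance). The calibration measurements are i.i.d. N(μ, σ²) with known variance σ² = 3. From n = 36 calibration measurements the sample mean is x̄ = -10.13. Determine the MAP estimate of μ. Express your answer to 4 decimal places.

n = 36, x̄ = -10.13.
For a Normal prior and Normal likelihood with known variance, the posterior is Normal; its mode equals its mean, the precision-weighted average.
Prior precision 1/σ₀² = 1/25 = 0.04; data precision n/σ² = 36/3 = 12.
μ̂ = (0.04·(-8) + 12·(-10.13)) / (0.04 + 12) = (-121.88)/12.04 = -3047/301 ≈ -10.1229.

μ̂_MAP = -10.1229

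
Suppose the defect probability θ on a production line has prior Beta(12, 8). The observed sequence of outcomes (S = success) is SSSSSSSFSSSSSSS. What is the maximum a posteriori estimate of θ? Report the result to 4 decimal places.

Prior: Beta(12, 8).
Data: 14 successes in 15 trials (from the sequence). The binomial likelihood contributes θ^14(1−θ)^1, so the posterior is Beta(12+14, 8+1) = Beta(26, 9).
For Beta(a, b) with a, b > 1 the mode is (a−1)/(a+b−2) = 25/33 ≈ 0.7576.

θ̂_MAP = 0.7576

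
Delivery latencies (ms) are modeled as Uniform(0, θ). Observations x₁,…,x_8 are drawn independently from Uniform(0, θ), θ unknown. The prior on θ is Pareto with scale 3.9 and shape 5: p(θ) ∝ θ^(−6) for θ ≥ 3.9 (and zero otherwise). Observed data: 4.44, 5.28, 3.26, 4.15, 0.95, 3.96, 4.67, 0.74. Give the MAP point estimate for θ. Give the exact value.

The Uniform(0, θ) likelihood is θ^(−n) for θ ≥ max(xᵢ), zero otherwise. Here max(xᵢ) = 5.28.
Posterior ∝ θ^(−6) · θ^(−8) = θ^(−14) on θ ≥ max(3.9, 5.28) = 5.28.
This density is strictly decreasing in θ, so the posterior mode lies at the lower boundary of the support.

θ̂_MAP = 5.28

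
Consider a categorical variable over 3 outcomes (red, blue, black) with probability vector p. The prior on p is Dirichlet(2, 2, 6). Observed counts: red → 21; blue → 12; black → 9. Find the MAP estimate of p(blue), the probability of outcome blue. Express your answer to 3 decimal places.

The posterior is Dirichlet(αᵢ + nᵢ) = Dirichlet(23, 14, 15).
For a Dirichlet(a₁,…,a_K) with all aᵢ > 1, the mode has j-th component (aⱼ − 1)/(Σaᵢ − K).
Here Σaᵢ = 52 and K = 3, so p(blue) = (14 − 1)/(52 − 3) = 13/49 ≈ 0.265.

MAP estimate of p(blue) = 0.265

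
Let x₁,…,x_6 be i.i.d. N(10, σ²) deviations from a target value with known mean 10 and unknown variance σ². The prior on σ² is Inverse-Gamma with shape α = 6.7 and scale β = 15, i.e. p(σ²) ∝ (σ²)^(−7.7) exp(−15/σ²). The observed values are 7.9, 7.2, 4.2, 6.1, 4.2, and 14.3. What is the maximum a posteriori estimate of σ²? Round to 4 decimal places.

Sum of squared deviations about the known mean: SS = (7.9−10)² + (7.2−10)² + (4.2−10)² + (6.1−10)² + (4.2−10)² + (14.3−10)² = 113.23.
The Normal likelihood contributes (σ²)^(−n/2) exp(−SS/(2σ²)), so the posterior is Inverse-Gamma(α + n/2, β + SS/2) = Inverse-Gamma(9.7, 71.615).
The mode of Inverse-Gamma(a, b) is b/(a+1) = 71.615/10.7 ≈ 6.6930.

σ̂²_MAP = 6.6930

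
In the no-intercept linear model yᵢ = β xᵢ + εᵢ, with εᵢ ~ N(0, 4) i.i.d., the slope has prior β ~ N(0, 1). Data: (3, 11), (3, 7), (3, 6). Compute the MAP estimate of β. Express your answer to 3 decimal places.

β̂_MAP = 2.323

log p(β | y) = −Σ(yᵢ − βxᵢ)²/(2·4) − β²/(2·1) + const.
Setting the derivative to zero: Σxᵢ(yᵢ − βxᵢ)/4 − β/1 = 0, so β = Σxᵢyᵢ / (Σxᵢ² + σ²/τ²).
Σxᵢyᵢ = 3·11 + 3·7 + 3·6 = 72; Σxᵢ² = 27; σ²/τ² = 4.
β̂_MAP = 72 / (27 + 4) = 72/31 ≈ 2.323.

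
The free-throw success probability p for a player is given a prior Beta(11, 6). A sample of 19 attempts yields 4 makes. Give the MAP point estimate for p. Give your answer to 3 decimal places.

p̂_MAP = 0.412

Prior: Beta(11, 6).
Data: 4 successes in 19 trials. The binomial likelihood contributes p^4(1−p)^15, so the posterior is Beta(11+4, 6+15) = Beta(15, 21).
For Beta(a, b) with a, b > 1 the mode is (a−1)/(a+b−2) = 14/34 ≈ 0.412.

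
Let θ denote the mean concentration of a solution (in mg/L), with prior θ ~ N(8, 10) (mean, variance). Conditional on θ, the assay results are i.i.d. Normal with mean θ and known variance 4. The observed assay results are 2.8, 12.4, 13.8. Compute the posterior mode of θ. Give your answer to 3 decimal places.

θ̂_MAP = 9.471

n = 3; x̄ = (2.8 + 12.4 + 13.8)/3 = 29/3 = 29/3 ≈ 9.6667.
For a Normal prior and Normal likelihood with known variance, the posterior is Normal; its mode equals its mean, the precision-weighted average.
Prior precision 1/σ₀² = 1/10 = 0.1; data precision n/σ² = 3/4 = 0.75.
θ̂ = (0.1·8 + 0.75·(29/3)) / (0.1 + 0.75) = 8.05/0.85 = 161/17 ≈ 9.471.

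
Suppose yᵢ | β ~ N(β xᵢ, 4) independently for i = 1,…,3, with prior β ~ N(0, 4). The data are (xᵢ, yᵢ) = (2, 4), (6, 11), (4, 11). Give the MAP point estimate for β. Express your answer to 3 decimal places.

β̂_MAP = 2.070

log p(β | y) = −Σ(yᵢ − βxᵢ)²/(2·4) − β²/(2·4) + const.
Setting the derivative to zero: Σxᵢ(yᵢ − βxᵢ)/4 − β/4 = 0, so β = Σxᵢyᵢ / (Σxᵢ² + σ²/τ²).
Σxᵢyᵢ = 2·4 + 6·11 + 4·11 = 118; Σxᵢ² = 56; σ²/τ² = 1.
β̂_MAP = 118 / (56 + 1) = 118/57 ≈ 2.070.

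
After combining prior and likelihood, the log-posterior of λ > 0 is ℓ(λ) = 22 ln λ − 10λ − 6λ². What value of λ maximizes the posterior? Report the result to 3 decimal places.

ℓ'(λ) = 22/λ − 10 − 12λ. Setting this to zero and multiplying by λ: 12λ² + 10λ − 22 = 0.
λ = (−10 + √(10² + 4·12·22)) / (2·12) = (−10 + √1156) / 24 = (−10 + 34)/24 = 1.
ℓ''(λ) = −22/λ² − 12 < 0, confirming a maximum.

λ̂_MAP = 1.000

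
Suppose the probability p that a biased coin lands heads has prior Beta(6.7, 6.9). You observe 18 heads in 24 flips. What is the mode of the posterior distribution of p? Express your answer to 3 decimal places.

p̂_MAP = 0.666

Prior: Beta(6.7, 6.9).
Data: 18 successes in 24 trials. The binomial likelihood contributes p^18(1−p)^6, so the posterior is Beta(6.7+18, 6.9+6) = Beta(24.7, 12.9).
For Beta(a, b) with a, b > 1 the mode is (a−1)/(a+b−2) = 23.7/35.6 ≈ 0.666.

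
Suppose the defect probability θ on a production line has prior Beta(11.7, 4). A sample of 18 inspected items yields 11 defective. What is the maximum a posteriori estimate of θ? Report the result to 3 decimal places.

θ̂_MAP = 0.685

Prior: Beta(11.7, 4).
Data: 11 successes in 18 trials. The binomial likelihood contributes θ^11(1−θ)^7, so the posterior is Beta(11.7+11, 4+7) = Beta(22.7, 11).
For Beta(a, b) with a, b > 1 the mode is (a−1)/(a+b−2) = 21.7/31.7 ≈ 0.685.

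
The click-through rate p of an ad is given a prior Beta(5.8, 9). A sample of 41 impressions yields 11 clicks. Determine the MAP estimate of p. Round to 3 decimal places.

p̂_MAP = 0.294

Prior: Beta(5.8, 9).
Data: 11 successes in 41 trials. The binomial likelihood contributes p^11(1−p)^30, so the posterior is Beta(5.8+11, 9+30) = Beta(16.8, 39).
For Beta(a, b) with a, b > 1 the mode is (a−1)/(a+b−2) = 15.8/53.8 ≈ 0.294.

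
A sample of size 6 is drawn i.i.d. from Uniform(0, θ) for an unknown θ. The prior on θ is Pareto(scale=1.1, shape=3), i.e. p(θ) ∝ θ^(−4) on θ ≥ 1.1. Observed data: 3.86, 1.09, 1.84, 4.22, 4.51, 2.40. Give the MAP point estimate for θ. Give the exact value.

The Uniform(0, θ) likelihood is θ^(−n) for θ ≥ max(xᵢ), zero otherwise. Here max(xᵢ) = 4.51.
Posterior ∝ θ^(−4) · θ^(−6) = θ^(−10) on θ ≥ max(1.1, 4.51) = 4.51.
This density is strictly decreasing in θ, so the posterior mode lies at the lower boundary of the support.

θ̂_MAP = 4.51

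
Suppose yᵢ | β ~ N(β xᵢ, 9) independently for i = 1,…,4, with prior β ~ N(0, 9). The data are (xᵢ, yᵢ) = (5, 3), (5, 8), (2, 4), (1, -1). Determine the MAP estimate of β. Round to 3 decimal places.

β̂_MAP = 1.107

log p(β | y) = −Σ(yᵢ − βxᵢ)²/(2·9) − β²/(2·9) + const.
Setting the derivative to zero: Σxᵢ(yᵢ − βxᵢ)/9 − β/9 = 0, so β = Σxᵢyᵢ / (Σxᵢ² + σ²/τ²).
Σxᵢyᵢ = 5·3 + 5·8 + 2·4 + 1·(-1) = 62; Σxᵢ² = 55; σ²/τ² = 1.
β̂_MAP = 62 / (55 + 1) = 62/56 ≈ 1.107.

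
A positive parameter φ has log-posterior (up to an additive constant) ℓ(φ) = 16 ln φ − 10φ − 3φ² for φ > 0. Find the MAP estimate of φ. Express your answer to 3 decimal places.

φ̂_MAP = 1.000

ℓ'(φ) = 16/φ − 10 − 6φ. Setting this to zero and multiplying by φ: 6φ² + 10φ − 16 = 0.
φ = (−10 + √(10² + 4·6·16)) / (2·6) = (−10 + √484) / 12 = (−10 + 22)/12 = 1.
ℓ''(φ) = −16/φ² − 6 < 0, confirming a maximum.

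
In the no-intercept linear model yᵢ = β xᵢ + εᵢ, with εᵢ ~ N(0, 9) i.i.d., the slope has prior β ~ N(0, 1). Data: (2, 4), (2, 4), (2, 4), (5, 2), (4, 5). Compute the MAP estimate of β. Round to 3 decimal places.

log p(β | y) = −Σ(yᵢ − βxᵢ)²/(2·9) − β²/(2·1) + const.
Setting the derivative to zero: Σxᵢ(yᵢ − βxᵢ)/9 − β/1 = 0, so β = Σxᵢyᵢ / (Σxᵢ² + σ²/τ²).
Σxᵢyᵢ = 2·4 + 2·4 + 2·4 + 5·2 + 4·5 = 54; Σxᵢ² = 53; σ²/τ² = 9.
β̂_MAP = 54 / (53 + 9) = 54/62 ≈ 0.871.

β̂_MAP = 0.871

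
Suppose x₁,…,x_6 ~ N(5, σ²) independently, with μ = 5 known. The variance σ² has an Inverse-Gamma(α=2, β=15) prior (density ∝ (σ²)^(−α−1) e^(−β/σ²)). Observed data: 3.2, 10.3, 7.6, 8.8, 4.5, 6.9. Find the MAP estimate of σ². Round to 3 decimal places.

Sum of squared deviations about the known mean: SS = (3.2−5)² + (10.3−5)² + (7.6−5)² + (8.8−5)² + (4.5−5)² + (6.9−5)² = 56.39.
The Normal likelihood contributes (σ²)^(−n/2) exp(−SS/(2σ²)), so the posterior is Inverse-Gamma(α + n/2, β + SS/2) = Inverse-Gamma(5, 43.195).
The mode of Inverse-Gamma(a, b) is b/(a+1) = 43.195/6 ≈ 7.199.

σ̂²_MAP = 7.199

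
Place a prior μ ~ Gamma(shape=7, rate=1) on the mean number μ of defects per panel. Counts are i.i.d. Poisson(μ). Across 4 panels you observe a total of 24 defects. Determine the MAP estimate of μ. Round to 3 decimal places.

Σxᵢ = 24, n = 4.
Posterior ∝ μ^6e^(−1μ) · μ^24e^(−4μ) = μ^30e^(−5μ), i.e. Gamma(shape=31, rate=5).
The mode of a Gamma(a, b) with a ≥ 1 (shape–rate) is (a−1)/b = 30/5 ≈ 6.000.

μ̂_MAP = 6.000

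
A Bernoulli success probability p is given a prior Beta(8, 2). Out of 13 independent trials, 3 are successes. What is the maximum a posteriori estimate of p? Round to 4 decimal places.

Prior: Beta(8, 2).
Data: 3 successes in 13 trials. The binomial likelihood contributes p^3(1−p)^10, so the posterior is Beta(8+3, 2+10) = Beta(11, 12).
For Beta(a, b) with a, b > 1 the mode is (a−1)/(a+b−2) = 10/21 ≈ 0.4762.

p̂_MAP = 0.4762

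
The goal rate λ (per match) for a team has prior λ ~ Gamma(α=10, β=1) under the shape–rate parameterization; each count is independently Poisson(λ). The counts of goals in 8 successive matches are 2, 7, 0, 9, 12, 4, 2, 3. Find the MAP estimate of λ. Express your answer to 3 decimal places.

Σxᵢ = 2+7+0+9+12+4+2+3 = 39, with n = 8.
Posterior ∝ λ^9e^(−1λ) · λ^39e^(−8λ) = λ^48e^(−9λ), i.e. Gamma(shape=49, rate=9).
The mode of a Gamma(a, b) with a ≥ 1 (shape–rate) is (a−1)/b = 48/9 ≈ 5.333.

λ̂_MAP = 5.333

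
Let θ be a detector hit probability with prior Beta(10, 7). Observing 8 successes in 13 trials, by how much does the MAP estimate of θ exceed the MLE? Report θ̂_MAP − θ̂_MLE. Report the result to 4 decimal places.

Posterior is Beta(18, 12); MAP = (18−1)/(30−2) = 17/28 ≈ 0.60714.
MLE ignores the prior: θ̂_MLE = k/n = 8/13 ≈ 0.61538.
Difference = 17/28 − 8/13 = -3/364 ≈ -0.0082.

MAP − MLE = -0.0082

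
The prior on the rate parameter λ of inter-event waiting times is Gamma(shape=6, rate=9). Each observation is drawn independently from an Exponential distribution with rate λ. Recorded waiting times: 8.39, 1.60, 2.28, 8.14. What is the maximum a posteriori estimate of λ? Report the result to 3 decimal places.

λ̂_MAP = 0.306

The Exponential(rate=λ) likelihood is ∝ λ^n e^(−λΣtᵢ). Here n = 4 and Σtᵢ = 8.39 + 1.60 + 2.28 + 8.14 = 20.41.
Posterior ∝ λ^5e^(−9λ) · λ^4e^(−20.41λ) = λ^9e^(−29.41λ), i.e. Gamma(10, 29.41).
Mode = (a−1)/b = 9/29.41 ≈ 0.306.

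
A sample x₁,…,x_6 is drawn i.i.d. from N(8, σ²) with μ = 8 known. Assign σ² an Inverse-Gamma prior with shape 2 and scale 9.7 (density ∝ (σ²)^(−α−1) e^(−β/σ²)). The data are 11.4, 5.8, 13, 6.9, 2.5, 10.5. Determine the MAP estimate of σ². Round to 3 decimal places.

Sum of squared deviations about the known mean: SS = (11.4−8)² + (5.8−8)² + (13−8)² + (6.9−8)² + (2.5−8)² + (10.5−8)² = 79.11.
The Normal likelihood contributes (σ²)^(−n/2) exp(−SS/(2σ²)), so the posterior is Inverse-Gamma(α + n/2, β + SS/2) = Inverse-Gamma(5, 49.255).
The mode of Inverse-Gamma(a, b) is b/(a+1) = 49.255/6 ≈ 8.209.

σ̂²_MAP = 8.209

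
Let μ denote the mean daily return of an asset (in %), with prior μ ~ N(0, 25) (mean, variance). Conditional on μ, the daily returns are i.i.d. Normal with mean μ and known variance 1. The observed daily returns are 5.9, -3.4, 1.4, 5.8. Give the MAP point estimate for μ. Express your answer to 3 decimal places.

μ̂_MAP = 2.401

n = 4; x̄ = (5.9 + (-3.4) + 1.4 + 5.8)/4 = 9.7/4 = 2.425.
For a Normal prior and Normal likelihood with known variance, the posterior is Normal; its mode equals its mean, the precision-weighted average.
Prior precision 1/σ₀² = 1/25 = 0.04; data precision n/σ² = 4/1 = 4.
μ̂ = (0.04·0 + 4·2.425) / (0.04 + 4) = 9.7/4.04 = 485/202 ≈ 2.401.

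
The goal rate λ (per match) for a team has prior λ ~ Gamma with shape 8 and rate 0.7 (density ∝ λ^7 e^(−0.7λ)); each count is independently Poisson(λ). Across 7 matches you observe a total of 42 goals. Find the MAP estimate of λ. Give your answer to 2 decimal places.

λ̂_MAP = 6.36

Σxᵢ = 42, n = 7.
Posterior ∝ λ^7e^(−0.7λ) · λ^42e^(−7λ) = λ^49e^(−7.7λ), i.e. Gamma(shape=50, rate=7.7).
The mode of a Gamma(a, b) with a ≥ 1 (shape–rate) is (a−1)/b = 49/7.7 ≈ 6.36.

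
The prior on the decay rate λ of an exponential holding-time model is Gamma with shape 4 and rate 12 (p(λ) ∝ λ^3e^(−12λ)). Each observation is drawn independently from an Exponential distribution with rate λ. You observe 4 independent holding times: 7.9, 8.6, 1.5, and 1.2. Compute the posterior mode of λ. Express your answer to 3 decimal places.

The Exponential(rate=λ) likelihood is ∝ λ^n e^(−λΣtᵢ). Here n = 4 and Σtᵢ = 7.9 + 8.6 + 1.5 + 1.2 = 19.2.
Posterior ∝ λ^3e^(−12λ) · λ^4e^(−19.2λ) = λ^7e^(−31.2λ), i.e. Gamma(8, 31.2).
Mode = (a−1)/b = 7/31.2 ≈ 0.224.

λ̂_MAP = 0.224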